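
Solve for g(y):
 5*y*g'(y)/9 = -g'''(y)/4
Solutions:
 g(y) = C1 + Integral(C2*airyai(-60^(1/3)*y/3) + C3*airybi(-60^(1/3)*y/3), y)


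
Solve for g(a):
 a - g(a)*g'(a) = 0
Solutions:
 g(a) = -sqrt(C1 + a^2)
 g(a) = sqrt(C1 + a^2)


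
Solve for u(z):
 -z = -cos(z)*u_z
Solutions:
 u(z) = C1 + Integral(z/cos(z), z)


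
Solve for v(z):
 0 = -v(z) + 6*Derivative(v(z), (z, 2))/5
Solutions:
 v(z) = C1*exp(-sqrt(30)*z/6) + C2*exp(sqrt(30)*z/6)


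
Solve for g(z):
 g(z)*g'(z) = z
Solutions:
 g(z) = -sqrt(C1 + z^2)
 g(z) = sqrt(C1 + z^2)


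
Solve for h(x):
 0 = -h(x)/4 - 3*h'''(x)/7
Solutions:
 h(x) = C3*exp(x*(-126^(1/3) + 3*14^(1/3)*3^(2/3))/24)*sin(14^(1/3)*3^(1/6)*x/4) + C4*exp(x*(-126^(1/3) + 3*14^(1/3)*3^(2/3))/24)*cos(14^(1/3)*3^(1/6)*x/4) + C5*exp(-x*(126^(1/3) + 3*14^(1/3)*3^(2/3))/24) + (C1*sin(14^(1/3)*3^(1/6)*x/4) + C2*cos(14^(1/3)*3^(1/6)*x/4))*exp(126^(1/3)*x/12)


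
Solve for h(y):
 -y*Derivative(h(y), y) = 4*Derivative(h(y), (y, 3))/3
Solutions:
 h(y) = C1 + Integral(C2*airyai(-6^(1/3)*y/2) + C3*airybi(-6^(1/3)*y/2), y)


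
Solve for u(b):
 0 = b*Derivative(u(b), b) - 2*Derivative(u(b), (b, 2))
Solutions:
 u(b) = C1 + C2*erfi(b/2)


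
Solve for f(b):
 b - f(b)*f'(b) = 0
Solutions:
 f(b) = -sqrt(C1 + b^2)
 f(b) = sqrt(C1 + b^2)


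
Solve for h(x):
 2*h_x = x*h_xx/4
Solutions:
 h(x) = C1 + C2*x^9


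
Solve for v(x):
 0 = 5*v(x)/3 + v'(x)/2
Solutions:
 v(x) = C1*exp(-10*x/3)


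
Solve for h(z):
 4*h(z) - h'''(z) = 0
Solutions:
 h(z) = C3*exp(2^(2/3)*z) + (C1*sin(2^(2/3)*sqrt(3)*z/2) + C2*cos(2^(2/3)*sqrt(3)*z/2))*exp(-2^(2/3)*z/2)


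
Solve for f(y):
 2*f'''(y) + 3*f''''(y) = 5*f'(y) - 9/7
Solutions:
 f(y) = C1 + C4*exp(y) + 9*y/35 + (C2*sin(sqrt(35)*y/6) + C3*cos(sqrt(35)*y/6))*exp(-5*y/6)


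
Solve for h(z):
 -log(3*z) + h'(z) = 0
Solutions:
 h(z) = C1 + z*log(z) - z + z*log(3)


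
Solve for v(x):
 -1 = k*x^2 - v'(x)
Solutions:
 v(x) = C1 + k*x^3/3 + x


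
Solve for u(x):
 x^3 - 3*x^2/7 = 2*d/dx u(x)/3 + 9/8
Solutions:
 u(x) = C1 + 3*x^4/8 - 3*x^3/14 - 27*x/16


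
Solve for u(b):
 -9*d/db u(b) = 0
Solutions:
 u(b) = C1


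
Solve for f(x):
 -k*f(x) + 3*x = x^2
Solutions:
 f(x) = x*(3 - x)/k


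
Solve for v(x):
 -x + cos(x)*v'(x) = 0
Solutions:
 v(x) = C1 + Integral(x/cos(x), x)


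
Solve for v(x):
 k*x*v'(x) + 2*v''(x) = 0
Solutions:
 v(x) = Piecewise((-sqrt(pi)*C1*erf(sqrt(k)*x/2)/sqrt(k) - C2, (k > 0) | (k < 0)), (-C1*x - C2, True))


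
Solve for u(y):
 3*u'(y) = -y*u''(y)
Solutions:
 u(y) = C1 + C2/y^2


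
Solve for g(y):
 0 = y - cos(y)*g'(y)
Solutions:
 g(y) = C1 + Integral(y/cos(y), y)


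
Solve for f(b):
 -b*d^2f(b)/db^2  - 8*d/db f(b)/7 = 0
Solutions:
 f(b) = C1 + C2/b^(1/7)


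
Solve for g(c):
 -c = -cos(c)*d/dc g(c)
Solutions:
 g(c) = C1 + Integral(c/cos(c), c)


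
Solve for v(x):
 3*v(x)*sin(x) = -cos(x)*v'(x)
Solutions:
 v(x) = C1*cos(x)^3


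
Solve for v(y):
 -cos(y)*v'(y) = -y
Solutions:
 v(y) = C1 + Integral(y/cos(y), y)


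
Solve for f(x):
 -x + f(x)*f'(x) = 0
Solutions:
 f(x) = -sqrt(C1 + x^2)
 f(x) = sqrt(C1 + x^2)


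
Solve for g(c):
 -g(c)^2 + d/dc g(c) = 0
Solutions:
 g(c) = -1/(C1 + c)


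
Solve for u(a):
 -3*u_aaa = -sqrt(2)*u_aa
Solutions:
 u(a) = C1 + C2*a + C3*exp(sqrt(2)*a/3)


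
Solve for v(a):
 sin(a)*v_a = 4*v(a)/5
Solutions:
 v(a) = C1*(cos(a) - 1)^(2/5)/(cos(a) + 1)^(2/5)


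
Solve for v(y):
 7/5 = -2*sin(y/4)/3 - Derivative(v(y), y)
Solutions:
 v(y) = C1 - 7*y/5 + 8*cos(y/4)/3


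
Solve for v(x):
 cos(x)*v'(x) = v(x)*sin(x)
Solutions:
 v(x) = C1/cos(x)


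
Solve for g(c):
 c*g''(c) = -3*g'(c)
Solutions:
 g(c) = C1 + C2/c^2


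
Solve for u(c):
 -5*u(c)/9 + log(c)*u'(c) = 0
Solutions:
 u(c) = C1*exp(5*li(c)/9)


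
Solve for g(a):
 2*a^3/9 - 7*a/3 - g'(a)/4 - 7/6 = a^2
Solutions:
 g(a) = C1 + 2*a^4/9 - 4*a^3/3 - 14*a^2/3 - 14*a/3


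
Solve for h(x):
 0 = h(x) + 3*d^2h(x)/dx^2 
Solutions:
 h(x) = C1*sin(sqrt(3)*x/3) + C2*cos(sqrt(3)*x/3)


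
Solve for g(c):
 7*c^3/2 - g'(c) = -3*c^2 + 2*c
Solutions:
 g(c) = C1 + 7*c^4/8 + c^3 - c^2


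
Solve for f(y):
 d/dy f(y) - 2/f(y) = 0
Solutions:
 f(y) = -sqrt(C1 + 4*y)
 f(y) = sqrt(C1 + 4*y)


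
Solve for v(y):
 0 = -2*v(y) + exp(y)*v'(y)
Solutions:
 v(y) = C1*exp(-2*exp(-y))


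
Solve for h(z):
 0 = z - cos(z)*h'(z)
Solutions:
 h(z) = C1 + Integral(z/cos(z), z)


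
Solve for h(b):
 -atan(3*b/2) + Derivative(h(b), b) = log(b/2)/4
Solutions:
 h(b) = C1 + b*log(b)/4 + b*atan(3*b/2) - b/4 - b*log(2)/4 - log(9*b^2 + 4)/3


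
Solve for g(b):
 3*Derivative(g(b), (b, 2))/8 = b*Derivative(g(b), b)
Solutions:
 g(b) = C1 + C2*erfi(2*sqrt(3)*b/3)


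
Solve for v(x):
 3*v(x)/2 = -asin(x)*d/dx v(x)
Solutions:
 v(x) = C1*exp(-3*Integral(1/asin(x), x)/2)


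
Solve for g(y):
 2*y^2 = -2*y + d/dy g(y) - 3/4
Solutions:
 g(y) = C1 + 2*y^3/3 + y^2 + 3*y/4


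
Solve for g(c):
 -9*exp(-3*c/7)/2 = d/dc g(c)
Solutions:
 g(c) = C1 + 21*exp(-3*c/7)/2


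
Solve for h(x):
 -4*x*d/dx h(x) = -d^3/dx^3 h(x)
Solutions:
 h(x) = C1 + Integral(C2*airyai(2^(2/3)*x) + C3*airybi(2^(2/3)*x), x)


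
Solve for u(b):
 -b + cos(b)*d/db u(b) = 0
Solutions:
 u(b) = C1 + Integral(b/cos(b), b)


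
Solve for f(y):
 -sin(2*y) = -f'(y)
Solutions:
 f(y) = C1 - cos(2*y)/2


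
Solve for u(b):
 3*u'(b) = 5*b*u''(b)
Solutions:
 u(b) = C1 + C2*b^(8/5)


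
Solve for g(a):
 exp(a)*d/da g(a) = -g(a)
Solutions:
 g(a) = C1*exp(exp(-a))


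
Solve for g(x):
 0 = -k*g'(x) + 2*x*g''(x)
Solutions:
 g(x) = C1 + x^(re(k)/2 + 1)*(C2*sin(log(x)*Abs(im(k))/2) + C3*cos(log(x)*im(k)/2))


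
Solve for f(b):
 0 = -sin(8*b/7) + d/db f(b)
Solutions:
 f(b) = C1 - 7*cos(8*b/7)/8


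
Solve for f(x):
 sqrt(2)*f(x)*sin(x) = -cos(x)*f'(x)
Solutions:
 f(x) = C1*cos(x)^(sqrt(2))


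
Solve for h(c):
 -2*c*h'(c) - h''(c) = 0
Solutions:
 h(c) = C1 + C2*erf(c)


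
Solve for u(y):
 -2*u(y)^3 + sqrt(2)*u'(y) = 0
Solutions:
 u(y) = -sqrt(2)*sqrt(-1/(C1 + sqrt(2)*y))/2
 u(y) = sqrt(2)*sqrt(-1/(C1 + sqrt(2)*y))/2


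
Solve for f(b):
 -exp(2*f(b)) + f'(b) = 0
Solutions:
 f(b) = log(-sqrt(-1/(C1 + b))) - log(2)/2
 f(b) = log(-1/(C1 + b))/2 - log(2)/2


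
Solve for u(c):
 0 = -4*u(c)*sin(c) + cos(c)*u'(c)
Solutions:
 u(c) = C1/cos(c)^4


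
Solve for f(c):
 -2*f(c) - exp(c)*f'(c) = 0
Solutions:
 f(c) = C1*exp(2*exp(-c))


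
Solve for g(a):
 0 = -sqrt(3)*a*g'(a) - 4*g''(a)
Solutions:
 g(a) = C1 + C2*erf(sqrt(2)*3^(1/4)*a/4)


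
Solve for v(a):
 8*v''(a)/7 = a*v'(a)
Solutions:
 v(a) = C1 + C2*erfi(sqrt(7)*a/4)


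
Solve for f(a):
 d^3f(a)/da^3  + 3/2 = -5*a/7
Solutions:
 f(a) = C1 + C2*a + C3*a^2 - 5*a^4/168 - a^3/4


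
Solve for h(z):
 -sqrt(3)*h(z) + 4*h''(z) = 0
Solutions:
 h(z) = C1*exp(-3^(1/4)*z/2) + C2*exp(3^(1/4)*z/2)


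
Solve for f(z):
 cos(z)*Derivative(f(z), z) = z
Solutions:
 f(z) = C1 + Integral(z/cos(z), z)


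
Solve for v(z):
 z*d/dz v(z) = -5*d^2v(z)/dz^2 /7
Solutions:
 v(z) = C1 + C2*erf(sqrt(70)*z/10)


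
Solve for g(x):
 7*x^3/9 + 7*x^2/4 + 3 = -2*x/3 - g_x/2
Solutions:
 g(x) = C1 - 7*x^4/18 - 7*x^3/6 - 2*x^2/3 - 6*x


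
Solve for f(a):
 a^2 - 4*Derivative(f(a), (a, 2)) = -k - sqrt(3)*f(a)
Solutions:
 f(a) = C1*exp(-3^(1/4)*a/2) + C2*exp(3^(1/4)*a/2) - sqrt(3)*a^2/3 - sqrt(3)*k/3 - 8/3


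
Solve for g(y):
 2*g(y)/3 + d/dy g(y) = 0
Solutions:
 g(y) = C1*exp(-2*y/3)


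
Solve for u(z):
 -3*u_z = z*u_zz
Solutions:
 u(z) = C1 + C2/z^2


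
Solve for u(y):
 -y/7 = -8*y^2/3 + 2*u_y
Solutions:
 u(y) = C1 + 4*y^3/9 - y^2/28


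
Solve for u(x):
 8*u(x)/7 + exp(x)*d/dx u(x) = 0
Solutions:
 u(x) = C1*exp(8*exp(-x)/7)


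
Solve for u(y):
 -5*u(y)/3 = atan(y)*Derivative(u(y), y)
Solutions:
 u(y) = C1*exp(-5*Integral(1/atan(y), y)/3)


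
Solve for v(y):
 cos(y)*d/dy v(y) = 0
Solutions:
 v(y) = C1


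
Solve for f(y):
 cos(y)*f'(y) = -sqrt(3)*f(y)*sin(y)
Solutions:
 f(y) = C1*cos(y)^(sqrt(3))


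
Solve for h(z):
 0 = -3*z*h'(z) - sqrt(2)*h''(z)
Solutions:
 h(z) = C1 + C2*erf(2^(1/4)*sqrt(3)*z/2)


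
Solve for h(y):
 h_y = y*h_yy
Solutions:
 h(y) = C1 + C2*y^2


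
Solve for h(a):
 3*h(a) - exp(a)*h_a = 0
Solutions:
 h(a) = C1*exp(-3*exp(-a))


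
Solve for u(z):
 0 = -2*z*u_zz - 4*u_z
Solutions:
 u(z) = C1 + C2/z


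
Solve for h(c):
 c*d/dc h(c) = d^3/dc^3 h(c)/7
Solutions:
 h(c) = C1 + Integral(C2*airyai(7^(1/3)*c) + C3*airybi(7^(1/3)*c), c)


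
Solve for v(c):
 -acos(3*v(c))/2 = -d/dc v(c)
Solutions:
 Integral(1/acos(3*_y), (_y, v(c))) = C1 + c/2


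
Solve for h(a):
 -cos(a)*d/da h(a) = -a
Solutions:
 h(a) = C1 + Integral(a/cos(a), a)


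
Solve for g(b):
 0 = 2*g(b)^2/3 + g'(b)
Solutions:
 g(b) = 3/(C1 + 2*b)


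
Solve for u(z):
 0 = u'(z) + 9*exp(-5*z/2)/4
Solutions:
 u(z) = C1 + 9*exp(-5*z/2)/10


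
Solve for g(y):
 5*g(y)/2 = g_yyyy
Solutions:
 g(y) = C1*exp(-2^(3/4)*5^(1/4)*y/2) + C2*exp(2^(3/4)*5^(1/4)*y/2) + C3*sin(2^(3/4)*5^(1/4)*y/2) + C4*cos(2^(3/4)*5^(1/4)*y/2)


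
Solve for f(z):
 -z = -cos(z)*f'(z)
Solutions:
 f(z) = C1 + Integral(z/cos(z), z)


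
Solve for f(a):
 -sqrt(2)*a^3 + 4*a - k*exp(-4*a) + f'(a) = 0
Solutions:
 f(a) = C1 + sqrt(2)*a^4/4 - 2*a^2 - k*exp(-4*a)/4


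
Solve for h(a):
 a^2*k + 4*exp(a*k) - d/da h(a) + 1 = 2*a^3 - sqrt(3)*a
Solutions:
 h(a) = C1 - a^4/2 + a^3*k/3 + sqrt(3)*a^2/2 + a + 4*exp(a*k)/k


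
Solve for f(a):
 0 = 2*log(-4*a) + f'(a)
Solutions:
 f(a) = C1 - 2*a*log(-a) + 2*a*(1 - 2*log(2))


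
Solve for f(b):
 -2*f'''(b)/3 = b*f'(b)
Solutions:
 f(b) = C1 + Integral(C2*airyai(-2^(2/3)*3^(1/3)*b/2) + C3*airybi(-2^(2/3)*3^(1/3)*b/2), b)


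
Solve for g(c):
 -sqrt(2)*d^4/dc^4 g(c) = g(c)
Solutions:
 g(c) = (C1*sin(2^(3/8)*c/2) + C2*cos(2^(3/8)*c/2))*exp(-2^(3/8)*c/2) + (C3*sin(2^(3/8)*c/2) + C4*cos(2^(3/8)*c/2))*exp(2^(3/8)*c/2)


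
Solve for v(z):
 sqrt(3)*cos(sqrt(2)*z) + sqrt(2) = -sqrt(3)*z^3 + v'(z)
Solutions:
 v(z) = C1 + sqrt(3)*z^4/4 + sqrt(2)*z + sqrt(6)*sin(sqrt(2)*z)/2


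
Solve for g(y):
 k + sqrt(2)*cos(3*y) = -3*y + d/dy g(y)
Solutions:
 g(y) = C1 + k*y + 3*y^2/2 + sqrt(2)*sin(3*y)/3


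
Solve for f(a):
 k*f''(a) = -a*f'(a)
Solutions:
 f(a) = C1 + C2*sqrt(k)*erf(sqrt(2)*a*sqrt(1/k)/2)


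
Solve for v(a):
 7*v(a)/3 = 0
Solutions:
 v(a) = 0


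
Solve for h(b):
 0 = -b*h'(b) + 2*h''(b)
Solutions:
 h(b) = C1 + C2*erfi(b/2)


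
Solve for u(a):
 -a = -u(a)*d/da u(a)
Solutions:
 u(a) = -sqrt(C1 + a^2)
 u(a) = sqrt(C1 + a^2)


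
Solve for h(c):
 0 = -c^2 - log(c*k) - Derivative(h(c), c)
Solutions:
 h(c) = C1 - c^3/3 - c*log(c*k) + c


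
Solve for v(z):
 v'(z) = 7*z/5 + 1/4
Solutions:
 v(z) = C1 + 7*z^2/10 + z/4


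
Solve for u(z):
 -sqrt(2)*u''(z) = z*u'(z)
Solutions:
 u(z) = C1 + C2*erf(2^(1/4)*z/2)


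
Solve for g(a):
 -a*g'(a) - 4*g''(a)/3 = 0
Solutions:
 g(a) = C1 + C2*erf(sqrt(6)*a/4)


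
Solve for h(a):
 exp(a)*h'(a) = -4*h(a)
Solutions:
 h(a) = C1*exp(4*exp(-a))


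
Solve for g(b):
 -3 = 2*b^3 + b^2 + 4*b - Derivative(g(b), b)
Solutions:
 g(b) = C1 + b^4/2 + b^3/3 + 2*b^2 + 3*b


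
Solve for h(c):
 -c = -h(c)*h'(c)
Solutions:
 h(c) = -sqrt(C1 + c^2)
 h(c) = sqrt(C1 + c^2)


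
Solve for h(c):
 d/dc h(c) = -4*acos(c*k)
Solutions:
 h(c) = C1 - 4*Piecewise((c*acos(c*k) - sqrt(-c^2*k^2 + 1)/k, Ne(k, 0)), (pi*c/2, True))


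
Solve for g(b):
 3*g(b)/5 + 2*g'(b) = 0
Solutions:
 g(b) = C1*exp(-3*b/10)


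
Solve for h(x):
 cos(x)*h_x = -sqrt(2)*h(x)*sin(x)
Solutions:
 h(x) = C1*cos(x)^(sqrt(2))


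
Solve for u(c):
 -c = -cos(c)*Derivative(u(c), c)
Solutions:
 u(c) = C1 + Integral(c/cos(c), c)


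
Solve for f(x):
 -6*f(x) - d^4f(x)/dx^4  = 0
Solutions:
 f(x) = (C1*sin(2^(3/4)*3^(1/4)*x/2) + C2*cos(2^(3/4)*3^(1/4)*x/2))*exp(-2^(3/4)*3^(1/4)*x/2) + (C3*sin(2^(3/4)*3^(1/4)*x/2) + C4*cos(2^(3/4)*3^(1/4)*x/2))*exp(2^(3/4)*3^(1/4)*x/2)


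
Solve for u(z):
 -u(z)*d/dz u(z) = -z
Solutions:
 u(z) = -sqrt(C1 + z^2)
 u(z) = sqrt(C1 + z^2)


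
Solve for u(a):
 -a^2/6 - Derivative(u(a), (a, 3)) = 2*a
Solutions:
 u(a) = C1 + C2*a + C3*a^2 - a^5/360 - a^4/12


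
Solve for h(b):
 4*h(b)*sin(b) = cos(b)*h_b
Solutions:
 h(b) = C1/cos(b)^4


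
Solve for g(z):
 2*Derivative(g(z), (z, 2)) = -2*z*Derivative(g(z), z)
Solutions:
 g(z) = C1 + C2*erf(sqrt(2)*z/2)


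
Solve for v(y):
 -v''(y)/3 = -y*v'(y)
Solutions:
 v(y) = C1 + C2*erfi(sqrt(6)*y/2)


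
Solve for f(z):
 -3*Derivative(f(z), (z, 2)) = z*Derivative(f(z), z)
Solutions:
 f(z) = C1 + C2*erf(sqrt(6)*z/6)


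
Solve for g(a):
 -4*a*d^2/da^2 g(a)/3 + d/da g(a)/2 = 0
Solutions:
 g(a) = C1 + C2*a^(11/8)


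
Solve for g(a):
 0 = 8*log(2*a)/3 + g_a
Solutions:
 g(a) = C1 - 8*a*log(a)/3 - 8*a*log(2)/3 + 8*a/3


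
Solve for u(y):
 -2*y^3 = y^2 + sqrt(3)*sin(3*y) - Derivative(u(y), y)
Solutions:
 u(y) = C1 + y^4/2 + y^3/3 - sqrt(3)*cos(3*y)/3


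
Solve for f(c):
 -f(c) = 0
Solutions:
 f(c) = 0


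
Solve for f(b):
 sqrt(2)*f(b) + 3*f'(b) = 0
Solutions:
 f(b) = C1*exp(-sqrt(2)*b/3)


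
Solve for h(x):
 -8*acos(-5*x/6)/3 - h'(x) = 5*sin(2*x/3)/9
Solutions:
 h(x) = C1 - 8*x*acos(-5*x/6)/3 - 8*sqrt(36 - 25*x^2)/15 + 5*cos(2*x/3)/6


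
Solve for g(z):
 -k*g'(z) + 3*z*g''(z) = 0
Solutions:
 g(z) = C1 + z^(re(k)/3 + 1)*(C2*sin(log(z)*Abs(im(k))/3) + C3*cos(log(z)*im(k)/3))


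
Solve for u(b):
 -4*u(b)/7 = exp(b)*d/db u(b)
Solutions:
 u(b) = C1*exp(4*exp(-b)/7)


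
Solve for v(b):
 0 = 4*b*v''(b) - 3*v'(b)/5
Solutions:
 v(b) = C1 + C2*b^(23/20)


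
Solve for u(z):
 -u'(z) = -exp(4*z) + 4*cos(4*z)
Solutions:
 u(z) = C1 + exp(4*z)/4 - sin(4*z)


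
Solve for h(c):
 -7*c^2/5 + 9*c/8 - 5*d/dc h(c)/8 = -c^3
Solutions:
 h(c) = C1 + 2*c^4/5 - 56*c^3/75 + 9*c^2/10


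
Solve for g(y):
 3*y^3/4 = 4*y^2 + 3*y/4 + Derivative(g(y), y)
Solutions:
 g(y) = C1 + 3*y^4/16 - 4*y^3/3 - 3*y^2/8


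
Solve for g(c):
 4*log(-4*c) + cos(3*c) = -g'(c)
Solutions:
 g(c) = C1 - 4*c*log(-c) - 8*c*log(2) + 4*c - sin(3*c)/3


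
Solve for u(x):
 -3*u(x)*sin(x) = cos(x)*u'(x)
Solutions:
 u(x) = C1*cos(x)^3


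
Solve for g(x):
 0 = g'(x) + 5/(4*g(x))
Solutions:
 g(x) = -sqrt(C1 - 10*x)/2
 g(x) = sqrt(C1 - 10*x)/2


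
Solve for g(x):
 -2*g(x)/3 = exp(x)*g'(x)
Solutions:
 g(x) = C1*exp(2*exp(-x)/3)


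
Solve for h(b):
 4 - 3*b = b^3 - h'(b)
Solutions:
 h(b) = C1 + b^4/4 + 3*b^2/2 - 4*b


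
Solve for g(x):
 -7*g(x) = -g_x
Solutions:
 g(x) = C1*exp(7*x)


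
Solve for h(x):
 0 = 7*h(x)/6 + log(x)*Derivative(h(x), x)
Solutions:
 h(x) = C1*exp(-7*li(x)/6)


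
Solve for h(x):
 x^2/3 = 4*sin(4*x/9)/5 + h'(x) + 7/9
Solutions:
 h(x) = C1 + x^3/9 - 7*x/9 + 9*cos(4*x/9)/5


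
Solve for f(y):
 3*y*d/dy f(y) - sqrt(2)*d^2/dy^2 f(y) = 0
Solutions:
 f(y) = C1 + C2*erfi(2^(1/4)*sqrt(3)*y/2)


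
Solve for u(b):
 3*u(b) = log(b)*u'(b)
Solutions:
 u(b) = C1*exp(3*li(b))


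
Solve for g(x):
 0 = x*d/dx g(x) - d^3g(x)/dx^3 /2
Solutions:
 g(x) = C1 + Integral(C2*airyai(2^(1/3)*x) + C3*airybi(2^(1/3)*x), x)


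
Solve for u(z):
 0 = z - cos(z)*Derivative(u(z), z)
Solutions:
 u(z) = C1 + Integral(z/cos(z), z)


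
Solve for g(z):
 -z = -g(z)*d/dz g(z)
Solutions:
 g(z) = -sqrt(C1 + z^2)
 g(z) = sqrt(C1 + z^2)


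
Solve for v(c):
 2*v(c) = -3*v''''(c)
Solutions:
 v(c) = (C1*sin(6^(3/4)*c/6) + C2*cos(6^(3/4)*c/6))*exp(-6^(3/4)*c/6) + (C3*sin(6^(3/4)*c/6) + C4*cos(6^(3/4)*c/6))*exp(6^(3/4)*c/6)


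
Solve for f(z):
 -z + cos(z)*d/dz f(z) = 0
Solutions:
 f(z) = C1 + Integral(z/cos(z), z)


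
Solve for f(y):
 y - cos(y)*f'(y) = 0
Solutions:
 f(y) = C1 + Integral(y/cos(y), y)


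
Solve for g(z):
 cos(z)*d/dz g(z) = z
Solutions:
 g(z) = C1 + Integral(z/cos(z), z)


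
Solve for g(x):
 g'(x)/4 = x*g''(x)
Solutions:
 g(x) = C1 + C2*x^(5/4)


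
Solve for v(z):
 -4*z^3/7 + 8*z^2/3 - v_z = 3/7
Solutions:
 v(z) = C1 - z^4/7 + 8*z^3/9 - 3*z/7


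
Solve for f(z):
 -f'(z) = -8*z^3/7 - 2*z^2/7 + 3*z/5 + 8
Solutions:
 f(z) = C1 + 2*z^4/7 + 2*z^3/21 - 3*z^2/10 - 8*z


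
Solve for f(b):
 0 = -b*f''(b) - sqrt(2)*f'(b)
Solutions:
 f(b) = C1 + C2*b^(1 - sqrt(2))


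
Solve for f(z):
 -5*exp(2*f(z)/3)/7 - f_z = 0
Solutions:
 f(z) = 3*log(-sqrt(-1/(C1 - 5*z))) - 3*log(2) + 3*log(42)/2
 f(z) = 3*log(-1/(C1 - 5*z))/2 - 3*log(2) + 3*log(42)/2


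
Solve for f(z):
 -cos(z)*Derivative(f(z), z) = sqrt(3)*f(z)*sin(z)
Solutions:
 f(z) = C1*cos(z)^(sqrt(3))


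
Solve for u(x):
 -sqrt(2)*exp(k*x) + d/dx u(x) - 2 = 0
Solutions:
 u(x) = C1 + 2*x + sqrt(2)*exp(k*x)/k


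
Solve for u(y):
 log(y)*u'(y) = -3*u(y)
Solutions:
 u(y) = C1*exp(-3*li(y))


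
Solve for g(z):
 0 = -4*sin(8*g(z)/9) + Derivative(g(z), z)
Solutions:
 -4*z + 9*log(cos(8*g(z)/9) - 1)/16 - 9*log(cos(8*g(z)/9) + 1)/16 = C1


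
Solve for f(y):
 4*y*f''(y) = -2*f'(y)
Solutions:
 f(y) = C1 + C2*sqrt(y)


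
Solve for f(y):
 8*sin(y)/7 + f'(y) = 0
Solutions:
 f(y) = C1 + 8*cos(y)/7


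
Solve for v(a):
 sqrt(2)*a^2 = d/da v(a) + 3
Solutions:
 v(a) = C1 + sqrt(2)*a^3/3 - 3*a


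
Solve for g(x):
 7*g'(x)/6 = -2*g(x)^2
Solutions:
 g(x) = 7/(C1 + 12*x)


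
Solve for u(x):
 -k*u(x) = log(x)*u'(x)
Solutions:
 u(x) = C1*exp(-k*li(x))


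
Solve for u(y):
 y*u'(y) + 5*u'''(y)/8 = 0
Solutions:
 u(y) = C1 + Integral(C2*airyai(-2*5^(2/3)*y/5) + C3*airybi(-2*5^(2/3)*y/5), y)


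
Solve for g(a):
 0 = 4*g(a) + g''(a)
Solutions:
 g(a) = C1*sin(2*a) + C2*cos(2*a)


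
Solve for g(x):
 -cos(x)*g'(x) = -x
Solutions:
 g(x) = C1 + Integral(x/cos(x), x)


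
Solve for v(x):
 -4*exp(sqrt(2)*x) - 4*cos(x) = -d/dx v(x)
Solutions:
 v(x) = C1 + 2*sqrt(2)*exp(sqrt(2)*x) + 4*sin(x)


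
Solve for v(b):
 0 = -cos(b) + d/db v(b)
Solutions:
 v(b) = C1 + sin(b)


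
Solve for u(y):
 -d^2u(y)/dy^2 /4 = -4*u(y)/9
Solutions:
 u(y) = C1*exp(-4*y/3) + C2*exp(4*y/3)


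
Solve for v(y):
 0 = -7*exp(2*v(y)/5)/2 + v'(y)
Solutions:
 v(y) = 5*log(-sqrt(-1/(C1 + 7*y))) + 5*log(5)/2
 v(y) = 5*log(-1/(C1 + 7*y))/2 + 5*log(5)/2


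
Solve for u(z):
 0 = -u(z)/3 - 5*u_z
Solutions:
 u(z) = C1*exp(-z/15)


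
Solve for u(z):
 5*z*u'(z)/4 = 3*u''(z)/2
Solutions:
 u(z) = C1 + C2*erfi(sqrt(15)*z/6)


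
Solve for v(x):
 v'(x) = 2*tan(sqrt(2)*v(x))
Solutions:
 v(x) = sqrt(2)*(pi - asin(C1*exp(2*sqrt(2)*x)))/2
 v(x) = sqrt(2)*asin(C1*exp(2*sqrt(2)*x))/2


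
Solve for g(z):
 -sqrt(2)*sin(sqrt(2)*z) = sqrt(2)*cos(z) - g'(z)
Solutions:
 g(z) = C1 + sqrt(2)*sin(z) - cos(sqrt(2)*z)


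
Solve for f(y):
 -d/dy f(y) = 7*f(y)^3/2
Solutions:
 f(y) = -sqrt(-1/(C1 - 7*y))
 f(y) = sqrt(-1/(C1 - 7*y))


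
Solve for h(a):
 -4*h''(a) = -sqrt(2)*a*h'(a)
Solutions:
 h(a) = C1 + C2*erfi(2^(3/4)*a/4)


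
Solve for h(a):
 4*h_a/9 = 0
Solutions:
 h(a) = C1


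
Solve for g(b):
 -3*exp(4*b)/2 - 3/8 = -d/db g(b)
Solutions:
 g(b) = C1 + 3*b/8 + 3*exp(4*b)/8


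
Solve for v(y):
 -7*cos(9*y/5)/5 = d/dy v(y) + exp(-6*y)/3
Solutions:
 v(y) = C1 - 7*sin(9*y/5)/9 + exp(-6*y)/18


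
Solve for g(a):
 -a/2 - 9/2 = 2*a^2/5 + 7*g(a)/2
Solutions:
 g(a) = -4*a^2/35 - a/7 - 9/7


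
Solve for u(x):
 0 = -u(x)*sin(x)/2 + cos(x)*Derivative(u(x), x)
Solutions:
 u(x) = C1/sqrt(cos(x))


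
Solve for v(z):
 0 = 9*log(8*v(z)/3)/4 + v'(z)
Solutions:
 4*Integral(1/(log(_y) - log(3) + 3*log(2)), (_y, v(z)))/9 = C1 - z


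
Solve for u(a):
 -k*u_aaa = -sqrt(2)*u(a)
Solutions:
 u(a) = C1*exp(2^(1/6)*a*(1/k)^(1/3)) + C2*exp(2^(1/6)*a*(-1 + sqrt(3)*I)*(1/k)^(1/3)/2) + C3*exp(-2^(1/6)*a*(1 + sqrt(3)*I)*(1/k)^(1/3)/2)


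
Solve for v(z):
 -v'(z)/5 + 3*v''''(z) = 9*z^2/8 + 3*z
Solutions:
 v(z) = C1 + C4*exp(15^(2/3)*z/15) - 15*z^3/8 - 15*z^2/2 + (C2*sin(3^(1/6)*5^(2/3)*z/10) + C3*cos(3^(1/6)*5^(2/3)*z/10))*exp(-15^(2/3)*z/30)


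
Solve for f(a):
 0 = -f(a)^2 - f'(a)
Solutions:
 f(a) = 1/(C1 + a)


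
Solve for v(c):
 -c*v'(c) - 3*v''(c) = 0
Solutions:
 v(c) = C1 + C2*erf(sqrt(6)*c/6)


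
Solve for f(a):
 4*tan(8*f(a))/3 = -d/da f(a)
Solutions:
 f(a) = -asin(C1*exp(-32*a/3))/8 + pi/8
 f(a) = asin(C1*exp(-32*a/3))/8


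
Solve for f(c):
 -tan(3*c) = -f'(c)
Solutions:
 f(c) = C1 - log(cos(3*c))/3


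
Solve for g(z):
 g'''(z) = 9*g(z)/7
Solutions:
 g(z) = C3*exp(21^(2/3)*z/7) + (C1*sin(3*3^(1/6)*7^(2/3)*z/14) + C2*cos(3*3^(1/6)*7^(2/3)*z/14))*exp(-21^(2/3)*z/14)


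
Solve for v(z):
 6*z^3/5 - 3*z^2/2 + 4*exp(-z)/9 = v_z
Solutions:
 v(z) = C1 + 3*z^4/10 - z^3/2 - 4*exp(-z)/9


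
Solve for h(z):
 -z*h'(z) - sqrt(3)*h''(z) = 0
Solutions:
 h(z) = C1 + C2*erf(sqrt(2)*3^(3/4)*z/6)


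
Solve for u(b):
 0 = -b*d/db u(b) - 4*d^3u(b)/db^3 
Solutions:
 u(b) = C1 + Integral(C2*airyai(-2^(1/3)*b/2) + C3*airybi(-2^(1/3)*b/2), b)


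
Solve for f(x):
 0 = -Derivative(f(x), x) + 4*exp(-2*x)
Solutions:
 f(x) = C1 - 2*exp(-2*x)


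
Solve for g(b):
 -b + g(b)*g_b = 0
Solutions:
 g(b) = -sqrt(C1 + b^2)
 g(b) = sqrt(C1 + b^2)


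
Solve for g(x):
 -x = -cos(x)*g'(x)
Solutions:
 g(x) = C1 + Integral(x/cos(x), x)


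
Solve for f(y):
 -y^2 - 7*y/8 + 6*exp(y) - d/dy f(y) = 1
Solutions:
 f(y) = C1 - y^3/3 - 7*y^2/16 - y + 6*exp(y)


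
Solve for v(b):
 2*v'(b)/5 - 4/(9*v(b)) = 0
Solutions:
 v(b) = -sqrt(C1 + 20*b)/3
 v(b) = sqrt(C1 + 20*b)/3


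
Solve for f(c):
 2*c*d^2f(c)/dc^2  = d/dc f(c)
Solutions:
 f(c) = C1 + C2*c^(3/2)


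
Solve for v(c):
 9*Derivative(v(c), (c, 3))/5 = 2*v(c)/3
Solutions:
 v(c) = C3*exp(10^(1/3)*c/3) + (C1*sin(10^(1/3)*sqrt(3)*c/6) + C2*cos(10^(1/3)*sqrt(3)*c/6))*exp(-10^(1/3)*c/6)


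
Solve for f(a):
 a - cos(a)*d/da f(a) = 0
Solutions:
 f(a) = C1 + Integral(a/cos(a), a)


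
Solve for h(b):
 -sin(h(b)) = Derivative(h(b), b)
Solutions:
 h(b) = -acos((-C1 - exp(2*b))/(C1 - exp(2*b))) + 2*pi
 h(b) = acos((-C1 - exp(2*b))/(C1 - exp(2*b)))


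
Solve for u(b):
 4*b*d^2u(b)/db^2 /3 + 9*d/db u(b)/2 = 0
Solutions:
 u(b) = C1 + C2/b^(19/8)


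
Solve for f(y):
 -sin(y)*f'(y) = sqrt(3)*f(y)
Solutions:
 f(y) = C1*(cos(y) + 1)^(sqrt(3)/2)/(cos(y) - 1)^(sqrt(3)/2)


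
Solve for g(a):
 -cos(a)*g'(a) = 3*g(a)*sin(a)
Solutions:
 g(a) = C1*cos(a)^3


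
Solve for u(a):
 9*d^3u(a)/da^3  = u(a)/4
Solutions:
 u(a) = C3*exp(6^(1/3)*a/6) + (C1*sin(2^(1/3)*3^(5/6)*a/12) + C2*cos(2^(1/3)*3^(5/6)*a/12))*exp(-6^(1/3)*a/12)


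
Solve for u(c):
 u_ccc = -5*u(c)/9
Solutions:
 u(c) = C3*exp(-15^(1/3)*c/3) + (C1*sin(3^(5/6)*5^(1/3)*c/6) + C2*cos(3^(5/6)*5^(1/3)*c/6))*exp(15^(1/3)*c/6)


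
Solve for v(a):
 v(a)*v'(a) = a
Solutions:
 v(a) = -sqrt(C1 + a^2)
 v(a) = sqrt(C1 + a^2)


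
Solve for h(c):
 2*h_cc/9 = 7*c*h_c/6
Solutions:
 h(c) = C1 + C2*erfi(sqrt(42)*c/4)


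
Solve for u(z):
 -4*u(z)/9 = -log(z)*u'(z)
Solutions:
 u(z) = C1*exp(4*li(z)/9)


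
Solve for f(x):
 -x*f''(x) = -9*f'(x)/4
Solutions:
 f(x) = C1 + C2*x^(13/4)


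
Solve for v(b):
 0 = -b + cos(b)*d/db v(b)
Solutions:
 v(b) = C1 + Integral(b/cos(b), b)


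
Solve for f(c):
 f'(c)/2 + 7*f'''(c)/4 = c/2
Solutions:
 f(c) = C1 + C2*sin(sqrt(14)*c/7) + C3*cos(sqrt(14)*c/7) + c^2/2


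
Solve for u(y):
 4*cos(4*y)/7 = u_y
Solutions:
 u(y) = C1 + sin(4*y)/7


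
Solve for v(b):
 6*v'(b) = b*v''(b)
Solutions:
 v(b) = C1 + C2*b^7


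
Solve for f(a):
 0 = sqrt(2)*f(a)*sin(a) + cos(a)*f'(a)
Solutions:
 f(a) = C1*cos(a)^(sqrt(2))


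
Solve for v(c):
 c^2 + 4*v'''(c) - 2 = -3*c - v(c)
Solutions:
 v(c) = C3*exp(-2^(1/3)*c/2) - c^2 - 3*c + (C1*sin(2^(1/3)*sqrt(3)*c/4) + C2*cos(2^(1/3)*sqrt(3)*c/4))*exp(2^(1/3)*c/4) + 2


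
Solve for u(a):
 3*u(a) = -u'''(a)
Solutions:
 u(a) = C3*exp(-3^(1/3)*a) + (C1*sin(3^(5/6)*a/2) + C2*cos(3^(5/6)*a/2))*exp(3^(1/3)*a/2)


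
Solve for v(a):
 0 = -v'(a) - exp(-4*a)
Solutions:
 v(a) = C1 + exp(-4*a)/4


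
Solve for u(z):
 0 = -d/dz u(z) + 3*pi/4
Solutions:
 u(z) = C1 + 3*pi*z/4


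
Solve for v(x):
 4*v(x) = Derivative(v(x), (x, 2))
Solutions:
 v(x) = C1*exp(-2*x) + C2*exp(2*x)


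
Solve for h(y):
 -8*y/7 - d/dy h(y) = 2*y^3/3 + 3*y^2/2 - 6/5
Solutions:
 h(y) = C1 - y^4/6 - y^3/2 - 4*y^2/7 + 6*y/5


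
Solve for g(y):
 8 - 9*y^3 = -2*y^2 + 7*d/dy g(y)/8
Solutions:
 g(y) = C1 - 18*y^4/7 + 16*y^3/21 + 64*y/7


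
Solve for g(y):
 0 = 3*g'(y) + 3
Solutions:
 g(y) = C1 - y


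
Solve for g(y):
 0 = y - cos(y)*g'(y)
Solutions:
 g(y) = C1 + Integral(y/cos(y), y)


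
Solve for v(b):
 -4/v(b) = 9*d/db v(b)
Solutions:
 v(b) = -sqrt(C1 - 8*b)/3
 v(b) = sqrt(C1 - 8*b)/3


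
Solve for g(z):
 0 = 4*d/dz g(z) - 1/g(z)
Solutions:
 g(z) = -sqrt(C1 + 2*z)/2
 g(z) = sqrt(C1 + 2*z)/2


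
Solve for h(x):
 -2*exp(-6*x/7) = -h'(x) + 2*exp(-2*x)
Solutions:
 h(x) = C1 - exp(-2*x) - 7*exp(-6*x/7)/3


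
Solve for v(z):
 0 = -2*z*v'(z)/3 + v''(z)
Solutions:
 v(z) = C1 + C2*erfi(sqrt(3)*z/3)


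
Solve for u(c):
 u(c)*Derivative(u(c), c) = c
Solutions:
 u(c) = -sqrt(C1 + c^2)
 u(c) = sqrt(C1 + c^2)


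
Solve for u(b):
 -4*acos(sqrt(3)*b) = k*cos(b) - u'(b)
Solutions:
 u(b) = C1 + 4*b*acos(sqrt(3)*b) + k*sin(b) - 4*sqrt(3)*sqrt(1 - 3*b^2)/3


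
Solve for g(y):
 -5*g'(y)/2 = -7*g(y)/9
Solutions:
 g(y) = C1*exp(14*y/45)


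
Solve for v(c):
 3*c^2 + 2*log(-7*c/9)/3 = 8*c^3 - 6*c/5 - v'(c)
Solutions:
 v(c) = C1 + 2*c^4 - c^3 - 3*c^2/5 - 2*c*log(-c)/3 + c*(-log(7) + 2/3 + log(21)/3 + log(3))


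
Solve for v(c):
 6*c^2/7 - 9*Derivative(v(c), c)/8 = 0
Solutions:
 v(c) = C1 + 16*c^3/63


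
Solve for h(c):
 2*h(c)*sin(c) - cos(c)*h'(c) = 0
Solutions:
 h(c) = C1/cos(c)^2


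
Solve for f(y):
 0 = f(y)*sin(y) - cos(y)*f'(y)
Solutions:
 f(y) = C1/cos(y)


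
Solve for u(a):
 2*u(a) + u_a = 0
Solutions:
 u(a) = C1*exp(-2*a)


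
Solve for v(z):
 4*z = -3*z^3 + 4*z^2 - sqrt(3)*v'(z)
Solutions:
 v(z) = C1 - sqrt(3)*z^4/4 + 4*sqrt(3)*z^3/9 - 2*sqrt(3)*z^2/3


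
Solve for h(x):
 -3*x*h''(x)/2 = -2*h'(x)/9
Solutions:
 h(x) = C1 + C2*x^(31/27)


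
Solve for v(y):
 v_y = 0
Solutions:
 v(y) = C1


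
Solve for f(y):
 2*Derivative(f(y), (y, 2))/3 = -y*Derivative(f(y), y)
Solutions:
 f(y) = C1 + C2*erf(sqrt(3)*y/2)


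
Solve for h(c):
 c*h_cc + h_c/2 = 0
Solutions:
 h(c) = C1 + C2*sqrt(c)


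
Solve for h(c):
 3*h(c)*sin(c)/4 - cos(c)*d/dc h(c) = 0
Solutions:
 h(c) = C1/cos(c)^(3/4)


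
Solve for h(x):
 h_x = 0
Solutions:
 h(x) = C1


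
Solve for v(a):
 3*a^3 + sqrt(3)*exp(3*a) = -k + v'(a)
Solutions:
 v(a) = C1 + 3*a^4/4 + a*k + sqrt(3)*exp(3*a)/3


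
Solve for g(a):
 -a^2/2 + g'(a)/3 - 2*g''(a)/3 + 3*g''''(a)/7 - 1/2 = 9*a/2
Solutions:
 g(a) = C1 + C2*exp(a*(4*18^(1/3)*7^(2/3)/(sqrt(57) + 27)^(1/3) + 84^(1/3)*(sqrt(57) + 27)^(1/3))/36)*sin(3^(1/6)*a*(-28^(1/3)*3^(2/3)*(sqrt(57) + 27)^(1/3) + 12*2^(1/3)*7^(2/3)/(sqrt(57) + 27)^(1/3))/36) + C3*exp(a*(4*18^(1/3)*7^(2/3)/(sqrt(57) + 27)^(1/3) + 84^(1/3)*(sqrt(57) + 27)^(1/3))/36)*cos(3^(1/6)*a*(-28^(1/3)*3^(2/3)*(sqrt(57) + 27)^(1/3) + 12*2^(1/3)*7^(2/3)/(sqrt(57) + 27)^(1/3))/36) + C4*exp(-a*(4*18^(1/3)*7^(2/3)/(sqrt(57) + 27)^(1/3) + 84^(1/3)*(sqrt(57) + 27)^(1/3))/18) + a^3/2 + 39*a^2/4 + 81*a/2


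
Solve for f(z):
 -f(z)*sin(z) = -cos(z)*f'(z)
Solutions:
 f(z) = C1/cos(z)


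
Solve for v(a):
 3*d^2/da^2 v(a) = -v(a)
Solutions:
 v(a) = C1*sin(sqrt(3)*a/3) + C2*cos(sqrt(3)*a/3)


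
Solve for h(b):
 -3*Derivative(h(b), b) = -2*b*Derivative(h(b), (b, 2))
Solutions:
 h(b) = C1 + C2*b^(5/2)


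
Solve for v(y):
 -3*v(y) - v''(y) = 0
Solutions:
 v(y) = C1*sin(sqrt(3)*y) + C2*cos(sqrt(3)*y)


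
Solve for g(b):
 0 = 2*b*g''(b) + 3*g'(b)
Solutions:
 g(b) = C1 + C2/sqrt(b)


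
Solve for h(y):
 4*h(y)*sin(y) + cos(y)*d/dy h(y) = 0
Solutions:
 h(y) = C1*cos(y)^4


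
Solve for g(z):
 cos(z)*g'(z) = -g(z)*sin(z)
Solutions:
 g(z) = C1*cos(z)


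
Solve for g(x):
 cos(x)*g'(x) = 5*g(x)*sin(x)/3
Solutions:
 g(x) = C1/cos(x)^(5/3)


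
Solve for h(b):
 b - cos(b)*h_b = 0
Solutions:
 h(b) = C1 + Integral(b/cos(b), b)


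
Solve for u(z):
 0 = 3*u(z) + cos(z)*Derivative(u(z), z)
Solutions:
 u(z) = C1*(sin(z) - 1)^(3/2)/(sin(z) + 1)^(3/2)


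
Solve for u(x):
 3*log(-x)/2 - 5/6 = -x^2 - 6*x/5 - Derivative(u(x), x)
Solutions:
 u(x) = C1 - x^3/3 - 3*x^2/5 - 3*x*log(-x)/2 + 7*x/3


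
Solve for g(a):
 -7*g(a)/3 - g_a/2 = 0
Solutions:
 g(a) = C1*exp(-14*a/3)


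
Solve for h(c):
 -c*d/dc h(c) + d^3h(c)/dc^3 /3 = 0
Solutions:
 h(c) = C1 + Integral(C2*airyai(3^(1/3)*c) + C3*airybi(3^(1/3)*c), c)


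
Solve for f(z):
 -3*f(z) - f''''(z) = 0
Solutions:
 f(z) = (C1*sin(sqrt(2)*3^(1/4)*z/2) + C2*cos(sqrt(2)*3^(1/4)*z/2))*exp(-sqrt(2)*3^(1/4)*z/2) + (C3*sin(sqrt(2)*3^(1/4)*z/2) + C4*cos(sqrt(2)*3^(1/4)*z/2))*exp(sqrt(2)*3^(1/4)*z/2)


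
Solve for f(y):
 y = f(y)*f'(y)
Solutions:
 f(y) = -sqrt(C1 + y^2)
 f(y) = sqrt(C1 + y^2)


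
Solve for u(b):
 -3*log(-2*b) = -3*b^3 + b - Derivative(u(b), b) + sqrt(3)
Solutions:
 u(b) = C1 - 3*b^4/4 + b^2/2 + 3*b*log(-b) + b*(-3 + sqrt(3) + 3*log(2))


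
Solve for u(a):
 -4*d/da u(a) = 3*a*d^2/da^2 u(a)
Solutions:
 u(a) = C1 + C2/a^(1/3)


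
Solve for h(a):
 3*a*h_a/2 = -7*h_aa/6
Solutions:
 h(a) = C1 + C2*erf(3*sqrt(14)*a/14)


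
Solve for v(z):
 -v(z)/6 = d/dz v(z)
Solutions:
 v(z) = C1*exp(-z/6)


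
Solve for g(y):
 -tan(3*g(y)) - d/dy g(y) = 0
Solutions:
 g(y) = -asin(C1*exp(-3*y))/3 + pi/3
 g(y) = asin(C1*exp(-3*y))/3


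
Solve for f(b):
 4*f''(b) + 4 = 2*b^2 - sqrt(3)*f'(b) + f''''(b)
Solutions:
 f(b) = C1 + C2*exp(-sqrt(3)*b) + C3*exp(b*(sqrt(3) + sqrt(7))/2) + C4*exp(b*(-sqrt(7) + sqrt(3))/2) + 2*sqrt(3)*b^3/9 - 8*b^2/3 + 52*sqrt(3)*b/9


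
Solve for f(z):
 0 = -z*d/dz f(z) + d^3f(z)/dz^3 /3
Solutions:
 f(z) = C1 + Integral(C2*airyai(3^(1/3)*z) + C3*airybi(3^(1/3)*z), z)


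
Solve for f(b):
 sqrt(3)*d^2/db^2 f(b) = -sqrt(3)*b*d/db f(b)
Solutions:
 f(b) = C1 + C2*erf(sqrt(2)*b/2)


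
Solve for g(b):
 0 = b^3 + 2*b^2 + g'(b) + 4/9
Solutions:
 g(b) = C1 - b^4/4 - 2*b^3/3 - 4*b/9


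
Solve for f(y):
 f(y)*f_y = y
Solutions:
 f(y) = -sqrt(C1 + y^2)
 f(y) = sqrt(C1 + y^2)


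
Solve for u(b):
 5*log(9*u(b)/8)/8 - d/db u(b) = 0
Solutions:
 8*Integral(1/(-log(_y) - 2*log(3) + 3*log(2)), (_y, u(b)))/5 = C1 - b


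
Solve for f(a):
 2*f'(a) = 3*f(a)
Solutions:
 f(a) = C1*exp(3*a/2)


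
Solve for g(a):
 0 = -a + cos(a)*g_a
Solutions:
 g(a) = C1 + Integral(a/cos(a), a)


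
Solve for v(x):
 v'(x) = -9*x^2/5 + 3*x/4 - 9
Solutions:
 v(x) = C1 - 3*x^3/5 + 3*x^2/8 - 9*x


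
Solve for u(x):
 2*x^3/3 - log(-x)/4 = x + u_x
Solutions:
 u(x) = C1 + x^4/6 - x^2/2 - x*log(-x)/4 + x/4


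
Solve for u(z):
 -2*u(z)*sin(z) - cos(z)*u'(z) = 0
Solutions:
 u(z) = C1*cos(z)^2


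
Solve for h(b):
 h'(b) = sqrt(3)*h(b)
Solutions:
 h(b) = C1*exp(sqrt(3)*b)


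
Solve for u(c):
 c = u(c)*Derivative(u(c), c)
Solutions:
 u(c) = -sqrt(C1 + c^2)
 u(c) = sqrt(C1 + c^2)


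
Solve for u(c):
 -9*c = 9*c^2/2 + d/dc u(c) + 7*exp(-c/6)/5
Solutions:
 u(c) = C1 - 3*c^3/2 - 9*c^2/2 + 42*exp(-c/6)/5


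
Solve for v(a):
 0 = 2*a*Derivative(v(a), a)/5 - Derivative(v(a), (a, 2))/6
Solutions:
 v(a) = C1 + C2*erfi(sqrt(30)*a/5)


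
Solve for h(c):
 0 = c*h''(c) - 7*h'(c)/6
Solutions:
 h(c) = C1 + C2*c^(13/6)


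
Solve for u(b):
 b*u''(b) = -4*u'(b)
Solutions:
 u(b) = C1 + C2/b^3


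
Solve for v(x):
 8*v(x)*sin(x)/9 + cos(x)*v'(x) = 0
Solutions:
 v(x) = C1*cos(x)^(8/9)


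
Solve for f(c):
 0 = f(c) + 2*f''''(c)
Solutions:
 f(c) = (C1*sin(2^(1/4)*c/2) + C2*cos(2^(1/4)*c/2))*exp(-2^(1/4)*c/2) + (C3*sin(2^(1/4)*c/2) + C4*cos(2^(1/4)*c/2))*exp(2^(1/4)*c/2)


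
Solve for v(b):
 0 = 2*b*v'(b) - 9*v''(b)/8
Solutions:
 v(b) = C1 + C2*erfi(2*sqrt(2)*b/3)


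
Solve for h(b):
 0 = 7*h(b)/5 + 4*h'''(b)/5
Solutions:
 h(b) = C3*exp(-14^(1/3)*b/2) + (C1*sin(14^(1/3)*sqrt(3)*b/4) + C2*cos(14^(1/3)*sqrt(3)*b/4))*exp(14^(1/3)*b/4)


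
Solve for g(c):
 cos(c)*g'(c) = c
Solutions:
 g(c) = C1 + Integral(c/cos(c), c)


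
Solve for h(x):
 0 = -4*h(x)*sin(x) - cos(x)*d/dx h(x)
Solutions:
 h(x) = C1*cos(x)^4


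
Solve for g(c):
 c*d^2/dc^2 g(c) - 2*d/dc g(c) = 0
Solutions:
 g(c) = C1 + C2*c^3


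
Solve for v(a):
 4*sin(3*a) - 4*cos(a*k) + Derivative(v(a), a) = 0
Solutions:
 v(a) = C1 + 4*cos(3*a)/3 + 4*sin(a*k)/k


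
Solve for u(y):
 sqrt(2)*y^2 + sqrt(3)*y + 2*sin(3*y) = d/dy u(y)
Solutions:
 u(y) = C1 + sqrt(2)*y^3/3 + sqrt(3)*y^2/2 - 2*cos(3*y)/3


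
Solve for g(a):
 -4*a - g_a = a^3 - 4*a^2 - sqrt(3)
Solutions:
 g(a) = C1 - a^4/4 + 4*a^3/3 - 2*a^2 + sqrt(3)*a


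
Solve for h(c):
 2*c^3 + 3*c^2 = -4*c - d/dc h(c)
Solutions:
 h(c) = C1 - c^4/2 - c^3 - 2*c^2


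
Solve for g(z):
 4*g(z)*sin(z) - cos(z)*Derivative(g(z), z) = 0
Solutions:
 g(z) = C1/cos(z)^4


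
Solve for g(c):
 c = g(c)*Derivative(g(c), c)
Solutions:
 g(c) = -sqrt(C1 + c^2)
 g(c) = sqrt(C1 + c^2)


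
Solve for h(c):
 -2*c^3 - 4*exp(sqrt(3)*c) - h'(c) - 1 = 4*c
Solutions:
 h(c) = C1 - c^4/2 - 2*c^2 - c - 4*sqrt(3)*exp(sqrt(3)*c)/3


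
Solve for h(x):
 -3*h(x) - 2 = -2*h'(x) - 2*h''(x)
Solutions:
 h(x) = C1*exp(x*(-1 + sqrt(7))/2) + C2*exp(-x*(1 + sqrt(7))/2) - 2/3


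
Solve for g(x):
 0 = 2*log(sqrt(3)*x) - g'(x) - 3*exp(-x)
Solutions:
 g(x) = C1 + 2*x*log(x) + x*(-2 + log(3)) + 3*exp(-x)


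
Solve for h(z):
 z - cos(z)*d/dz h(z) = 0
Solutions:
 h(z) = C1 + Integral(z/cos(z), z)


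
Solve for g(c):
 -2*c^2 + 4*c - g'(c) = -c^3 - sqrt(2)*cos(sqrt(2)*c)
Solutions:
 g(c) = C1 + c^4/4 - 2*c^3/3 + 2*c^2 + sin(sqrt(2)*c)


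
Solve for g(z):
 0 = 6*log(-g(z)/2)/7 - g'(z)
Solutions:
 -7*Integral(1/(log(-_y) - log(2)), (_y, g(z)))/6 = C1 - z


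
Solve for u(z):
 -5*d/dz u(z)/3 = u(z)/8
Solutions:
 u(z) = C1*exp(-3*z/40)


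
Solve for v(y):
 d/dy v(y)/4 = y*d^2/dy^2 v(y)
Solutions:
 v(y) = C1 + C2*y^(5/4)


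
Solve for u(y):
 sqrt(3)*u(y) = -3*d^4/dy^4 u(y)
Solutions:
 u(y) = (C1*sin(sqrt(2)*3^(7/8)*y/6) + C2*cos(sqrt(2)*3^(7/8)*y/6))*exp(-sqrt(2)*3^(7/8)*y/6) + (C3*sin(sqrt(2)*3^(7/8)*y/6) + C4*cos(sqrt(2)*3^(7/8)*y/6))*exp(sqrt(2)*3^(7/8)*y/6)


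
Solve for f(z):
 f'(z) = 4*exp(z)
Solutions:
 f(z) = C1 + 4*exp(z)


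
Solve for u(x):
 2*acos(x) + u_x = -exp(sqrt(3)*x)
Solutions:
 u(x) = C1 - 2*x*acos(x) + 2*sqrt(1 - x^2) - sqrt(3)*exp(sqrt(3)*x)/3


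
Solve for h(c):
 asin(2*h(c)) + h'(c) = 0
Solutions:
 Integral(1/asin(2*_y), (_y, h(c))) = C1 - c


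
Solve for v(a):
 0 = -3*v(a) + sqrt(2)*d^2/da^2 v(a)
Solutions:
 v(a) = C1*exp(-2^(3/4)*sqrt(3)*a/2) + C2*exp(2^(3/4)*sqrt(3)*a/2)


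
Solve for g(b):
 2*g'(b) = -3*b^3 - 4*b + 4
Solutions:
 g(b) = C1 - 3*b^4/8 - b^2 + 2*b


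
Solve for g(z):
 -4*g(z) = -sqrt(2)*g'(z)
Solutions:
 g(z) = C1*exp(2*sqrt(2)*z)


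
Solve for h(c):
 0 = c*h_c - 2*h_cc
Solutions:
 h(c) = C1 + C2*erfi(c/2)


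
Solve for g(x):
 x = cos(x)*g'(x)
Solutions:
 g(x) = C1 + Integral(x/cos(x), x)


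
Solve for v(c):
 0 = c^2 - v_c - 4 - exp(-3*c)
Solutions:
 v(c) = C1 + c^3/3 - 4*c + exp(-3*c)/3


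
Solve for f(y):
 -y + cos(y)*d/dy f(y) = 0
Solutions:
 f(y) = C1 + Integral(y/cos(y), y)


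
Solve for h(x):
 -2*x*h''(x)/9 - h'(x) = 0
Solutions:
 h(x) = C1 + C2/x^(7/2)


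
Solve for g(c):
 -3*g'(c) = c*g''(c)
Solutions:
 g(c) = C1 + C2/c^2


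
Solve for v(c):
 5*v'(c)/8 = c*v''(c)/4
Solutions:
 v(c) = C1 + C2*c^(7/2)


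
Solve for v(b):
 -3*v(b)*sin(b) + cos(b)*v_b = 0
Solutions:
 v(b) = C1/cos(b)^3


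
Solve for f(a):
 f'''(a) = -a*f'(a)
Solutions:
 f(a) = C1 + Integral(C2*airyai(-a) + C3*airybi(-a), a)


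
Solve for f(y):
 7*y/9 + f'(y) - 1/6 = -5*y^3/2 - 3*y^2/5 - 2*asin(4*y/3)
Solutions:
 f(y) = C1 - 5*y^4/8 - y^3/5 - 7*y^2/18 - 2*y*asin(4*y/3) + y/6 - sqrt(9 - 16*y^2)/2


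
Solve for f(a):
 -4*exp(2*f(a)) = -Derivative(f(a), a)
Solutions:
 f(a) = log(-sqrt(-1/(C1 + 4*a))) - log(2)/2
 f(a) = log(-1/(C1 + 4*a))/2 - log(2)/2


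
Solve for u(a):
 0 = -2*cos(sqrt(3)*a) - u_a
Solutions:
 u(a) = C1 - 2*sqrt(3)*sin(sqrt(3)*a)/3


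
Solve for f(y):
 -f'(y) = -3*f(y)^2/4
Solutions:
 f(y) = -4/(C1 + 3*y)


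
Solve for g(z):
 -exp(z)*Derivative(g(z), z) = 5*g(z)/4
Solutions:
 g(z) = C1*exp(5*exp(-z)/4)


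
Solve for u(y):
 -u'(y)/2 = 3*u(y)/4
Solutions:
 u(y) = C1*exp(-3*y/2)


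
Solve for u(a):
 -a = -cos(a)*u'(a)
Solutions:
 u(a) = C1 + Integral(a/cos(a), a)


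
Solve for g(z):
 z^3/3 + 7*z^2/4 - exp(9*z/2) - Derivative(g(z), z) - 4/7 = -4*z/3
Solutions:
 g(z) = C1 + z^4/12 + 7*z^3/12 + 2*z^2/3 - 4*z/7 - 2*exp(9*z/2)/9


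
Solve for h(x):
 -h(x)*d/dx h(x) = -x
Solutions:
 h(x) = -sqrt(C1 + x^2)
 h(x) = sqrt(C1 + x^2)


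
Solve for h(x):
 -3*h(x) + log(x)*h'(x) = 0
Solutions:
 h(x) = C1*exp(3*li(x))


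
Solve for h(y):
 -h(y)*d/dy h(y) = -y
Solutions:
 h(y) = -sqrt(C1 + y^2)
 h(y) = sqrt(C1 + y^2)


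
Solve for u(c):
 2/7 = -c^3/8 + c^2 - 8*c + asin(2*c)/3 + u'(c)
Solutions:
 u(c) = C1 + c^4/32 - c^3/3 + 4*c^2 - c*asin(2*c)/3 + 2*c/7 - sqrt(1 - 4*c^2)/6


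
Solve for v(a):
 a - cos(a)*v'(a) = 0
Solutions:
 v(a) = C1 + Integral(a/cos(a), a)


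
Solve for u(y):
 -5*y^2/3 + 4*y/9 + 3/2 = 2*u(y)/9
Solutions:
 u(y) = -15*y^2/2 + 2*y + 27/4


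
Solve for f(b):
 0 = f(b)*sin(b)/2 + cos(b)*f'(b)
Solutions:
 f(b) = C1*sqrt(cos(b))


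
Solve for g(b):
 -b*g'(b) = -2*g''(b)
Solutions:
 g(b) = C1 + C2*erfi(b/2)


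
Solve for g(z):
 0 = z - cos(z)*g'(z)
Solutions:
 g(z) = C1 + Integral(z/cos(z), z)


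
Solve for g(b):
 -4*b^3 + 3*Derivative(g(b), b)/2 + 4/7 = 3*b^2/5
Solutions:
 g(b) = C1 + 2*b^4/3 + 2*b^3/15 - 8*b/21


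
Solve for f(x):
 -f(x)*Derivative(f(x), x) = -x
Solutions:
 f(x) = -sqrt(C1 + x^2)
 f(x) = sqrt(C1 + x^2)


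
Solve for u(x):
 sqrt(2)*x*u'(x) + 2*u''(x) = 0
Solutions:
 u(x) = C1 + C2*erf(2^(1/4)*x/2)


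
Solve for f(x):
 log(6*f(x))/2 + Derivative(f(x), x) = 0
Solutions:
 2*Integral(1/(log(_y) + log(6)), (_y, f(x))) = C1 - x


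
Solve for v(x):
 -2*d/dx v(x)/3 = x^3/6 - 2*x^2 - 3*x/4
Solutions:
 v(x) = C1 - x^4/16 + x^3 + 9*x^2/16


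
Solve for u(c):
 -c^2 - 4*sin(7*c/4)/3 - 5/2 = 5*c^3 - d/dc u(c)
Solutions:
 u(c) = C1 + 5*c^4/4 + c^3/3 + 5*c/2 - 16*cos(7*c/4)/21
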